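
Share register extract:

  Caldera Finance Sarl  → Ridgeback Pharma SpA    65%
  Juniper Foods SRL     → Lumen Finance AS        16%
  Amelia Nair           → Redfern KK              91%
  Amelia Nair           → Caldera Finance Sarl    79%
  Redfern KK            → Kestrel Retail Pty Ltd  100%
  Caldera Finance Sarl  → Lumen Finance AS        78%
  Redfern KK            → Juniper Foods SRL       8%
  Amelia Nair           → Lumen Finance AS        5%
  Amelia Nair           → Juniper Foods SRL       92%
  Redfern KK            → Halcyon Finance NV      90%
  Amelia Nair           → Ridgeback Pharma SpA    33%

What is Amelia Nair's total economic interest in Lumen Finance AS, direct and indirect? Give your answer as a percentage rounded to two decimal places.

Amelia reaches Lumen along 4 paths.
Via Caldera: 79% × 78% = 61.62%.
Via Redfern → Juniper: 91% × 8% × 16% = 1.1648%.
Via Juniper: 92% × 16% = 14.72%.
Direct stake: 5% = 5%.
Total: 61.62% + 1.1648% + 14.72% + 5% = 82.5048%.
Rounded: 82.50%.

82.50%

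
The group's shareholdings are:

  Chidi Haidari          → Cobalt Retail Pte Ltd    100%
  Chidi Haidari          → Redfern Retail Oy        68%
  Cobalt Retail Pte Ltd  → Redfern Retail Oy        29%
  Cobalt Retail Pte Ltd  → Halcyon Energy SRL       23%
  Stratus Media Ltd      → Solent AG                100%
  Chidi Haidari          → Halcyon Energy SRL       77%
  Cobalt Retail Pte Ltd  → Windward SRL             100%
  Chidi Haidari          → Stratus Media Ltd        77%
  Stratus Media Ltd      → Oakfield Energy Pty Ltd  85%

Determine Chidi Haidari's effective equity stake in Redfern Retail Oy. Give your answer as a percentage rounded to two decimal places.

Chidi reaches Redfern along 2 paths.
Direct stake: 68% = 68%.
Via Cobalt: 100% × 29% = 29%.
Total: 68% + 29% = 97%.
Rounded: 97.00%.

97.00%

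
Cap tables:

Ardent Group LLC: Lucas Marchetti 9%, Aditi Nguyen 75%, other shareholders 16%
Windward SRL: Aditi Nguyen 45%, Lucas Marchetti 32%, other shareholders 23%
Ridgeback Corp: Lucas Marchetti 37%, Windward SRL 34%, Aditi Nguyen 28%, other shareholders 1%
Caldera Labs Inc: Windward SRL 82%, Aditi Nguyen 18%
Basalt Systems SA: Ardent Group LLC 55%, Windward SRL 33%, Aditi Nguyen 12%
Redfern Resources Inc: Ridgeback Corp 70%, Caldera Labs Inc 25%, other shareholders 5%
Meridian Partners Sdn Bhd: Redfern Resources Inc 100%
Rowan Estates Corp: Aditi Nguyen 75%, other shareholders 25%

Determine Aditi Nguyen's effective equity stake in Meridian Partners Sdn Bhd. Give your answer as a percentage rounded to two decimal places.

Aditi reaches Meridian along 4 paths.
Via Windward → Ridgeback → Redfern: 45% × 34% × 70% × 100% = 10.71%.
Via Ridgeback → Redfern: 28% × 70% × 100% = 19.6%.
Via Windward → Caldera → Redfern: 45% × 82% × 25% × 100% = 9.225%.
Via Caldera → Redfern: 18% × 25% × 100% = 4.5%.
Total: 10.71% + 19.6% + 9.225% + 4.5% = 44.035%.
Rounded: 44.04%.

44.04%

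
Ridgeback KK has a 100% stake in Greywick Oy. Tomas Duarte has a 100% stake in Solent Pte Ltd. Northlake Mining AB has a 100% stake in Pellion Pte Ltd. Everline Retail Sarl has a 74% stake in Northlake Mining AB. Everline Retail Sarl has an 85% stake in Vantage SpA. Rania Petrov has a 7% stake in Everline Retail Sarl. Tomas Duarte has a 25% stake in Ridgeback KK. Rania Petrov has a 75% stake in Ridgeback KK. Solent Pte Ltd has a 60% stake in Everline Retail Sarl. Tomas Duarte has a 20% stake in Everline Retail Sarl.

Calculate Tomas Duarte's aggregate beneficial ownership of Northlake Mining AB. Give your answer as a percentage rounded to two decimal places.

Tomas reaches Northlake along 2 paths.
Via Solent → Everline: 100% × 60% × 74% = 44.4%.
Via Everline: 20% × 74% = 14.8%.
Total: 44.4% + 14.8% = 59.2%.
Rounded: 59.20%.

59.20%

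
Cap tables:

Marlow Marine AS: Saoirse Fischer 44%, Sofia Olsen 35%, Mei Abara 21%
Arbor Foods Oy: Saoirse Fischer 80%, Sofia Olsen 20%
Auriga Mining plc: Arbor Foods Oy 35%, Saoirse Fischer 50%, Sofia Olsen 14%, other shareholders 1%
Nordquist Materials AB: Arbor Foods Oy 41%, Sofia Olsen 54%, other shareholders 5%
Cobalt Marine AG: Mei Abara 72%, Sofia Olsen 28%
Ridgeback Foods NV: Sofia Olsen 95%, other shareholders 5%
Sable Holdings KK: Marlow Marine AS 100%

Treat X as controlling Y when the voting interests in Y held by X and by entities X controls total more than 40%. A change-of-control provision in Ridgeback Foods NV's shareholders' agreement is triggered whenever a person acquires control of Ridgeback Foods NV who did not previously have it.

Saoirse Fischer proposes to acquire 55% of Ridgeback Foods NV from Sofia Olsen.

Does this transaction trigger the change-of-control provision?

The purchase adds only to Saoirse's holdings (Sofia's stake shrinks), so Saoirse is the only person who could newly come to control Ridgeback.
Saoirse holds 44% of Marlow, so Saoirse controls Marlow.
Saoirse holds 80% of Arbor, so Saoirse controls Arbor.
Arbor and Saoirse together hold 35% + 50% = 85% of Auriga, so Saoirse controls Auriga.
Arbor holds 41% of Nordquist, so Saoirse controls Nordquist.
Marlow holds 100% of Sable, so Saoirse controls Sable.
Neither Saoirse nor any entity Saoirse controls holds any voting interest in Ridgeback.
So before the transaction, Saoirse does not control Ridgeback.
After the purchase, Saoirse holds 55% of Ridgeback directly, and Sofia's stake falls to 40%.
Saoirse holds 55% of Ridgeback, so Saoirse controls Ridgeback.
Saoirse did not control Ridgeback before and does after, so the clause is triggered.

Yes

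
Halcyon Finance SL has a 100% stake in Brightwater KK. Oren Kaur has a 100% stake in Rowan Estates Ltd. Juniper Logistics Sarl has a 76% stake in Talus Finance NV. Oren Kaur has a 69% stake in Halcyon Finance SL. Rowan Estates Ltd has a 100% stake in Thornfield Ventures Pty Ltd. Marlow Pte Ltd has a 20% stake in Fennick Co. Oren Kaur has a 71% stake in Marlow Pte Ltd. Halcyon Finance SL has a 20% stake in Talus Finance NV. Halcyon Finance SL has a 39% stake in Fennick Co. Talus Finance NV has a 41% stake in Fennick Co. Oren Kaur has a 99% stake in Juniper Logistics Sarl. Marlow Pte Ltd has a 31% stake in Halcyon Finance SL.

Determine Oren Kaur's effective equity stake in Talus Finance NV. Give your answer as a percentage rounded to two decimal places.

93.44%

Oren reaches Talus along 3 paths.
Via Juniper: 99% × 76% = 75.24%.
Via Marlow → Halcyon: 71% × 31% × 20% = 4.402%.
Via Halcyon: 69% × 20% = 13.8%.
Total: 75.24% + 4.402% + 13.8% = 93.442%.
Rounded: 93.44%.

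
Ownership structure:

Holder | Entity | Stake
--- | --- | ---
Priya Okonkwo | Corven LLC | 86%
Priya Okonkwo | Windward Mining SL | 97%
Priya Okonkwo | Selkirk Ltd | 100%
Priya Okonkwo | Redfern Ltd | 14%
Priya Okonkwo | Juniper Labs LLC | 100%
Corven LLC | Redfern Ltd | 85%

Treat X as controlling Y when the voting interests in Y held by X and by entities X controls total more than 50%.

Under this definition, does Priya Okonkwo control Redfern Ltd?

Yes

Priya holds 86% of Corven, so Priya controls Corven.
Corven and Priya together hold 85% + 14% = 99% of Redfern, so Priya controls Redfern.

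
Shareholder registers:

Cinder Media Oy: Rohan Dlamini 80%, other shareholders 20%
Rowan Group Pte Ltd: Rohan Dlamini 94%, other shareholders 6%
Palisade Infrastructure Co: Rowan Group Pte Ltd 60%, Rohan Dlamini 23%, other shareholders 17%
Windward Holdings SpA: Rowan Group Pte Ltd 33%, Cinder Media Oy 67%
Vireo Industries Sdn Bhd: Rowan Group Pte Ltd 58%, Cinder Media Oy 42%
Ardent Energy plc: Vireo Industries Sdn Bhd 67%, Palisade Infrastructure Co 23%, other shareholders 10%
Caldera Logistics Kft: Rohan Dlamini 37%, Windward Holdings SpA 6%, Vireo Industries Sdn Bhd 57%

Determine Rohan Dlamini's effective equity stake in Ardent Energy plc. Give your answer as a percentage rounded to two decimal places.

Rohan reaches Ardent along 4 paths.
Via Rowan → Vireo: 94% × 58% × 67% = 36.5284%.
Via Cinder → Vireo: 80% × 42% × 67% = 22.512%.
Via Rowan → Palisade: 94% × 60% × 23% = 12.972%.
Via Palisade: 23% × 23% = 5.29%.
Total: 36.5284% + 22.512% + 12.972% + 5.29% = 77.3024%.
Rounded: 77.30%.

77.30%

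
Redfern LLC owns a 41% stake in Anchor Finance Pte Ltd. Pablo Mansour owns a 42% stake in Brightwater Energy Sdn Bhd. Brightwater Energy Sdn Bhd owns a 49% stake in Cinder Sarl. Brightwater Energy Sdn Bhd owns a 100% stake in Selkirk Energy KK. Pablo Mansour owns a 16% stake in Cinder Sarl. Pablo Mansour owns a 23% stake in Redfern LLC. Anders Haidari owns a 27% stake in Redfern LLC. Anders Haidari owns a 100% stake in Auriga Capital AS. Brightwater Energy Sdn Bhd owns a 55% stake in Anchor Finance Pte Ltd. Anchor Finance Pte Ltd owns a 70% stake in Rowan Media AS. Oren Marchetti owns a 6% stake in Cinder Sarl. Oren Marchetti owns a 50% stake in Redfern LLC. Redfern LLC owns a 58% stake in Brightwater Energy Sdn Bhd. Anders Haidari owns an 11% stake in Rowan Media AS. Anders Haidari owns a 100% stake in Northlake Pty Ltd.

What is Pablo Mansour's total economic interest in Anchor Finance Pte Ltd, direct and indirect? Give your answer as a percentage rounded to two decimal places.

39.87%

Pablo reaches Anchor along 3 paths.
Via Brightwater: 42% × 55% = 23.1%.
Via Redfern → Brightwater: 23% × 58% × 55% = 7.337%.
Via Redfern: 23% × 41% = 9.43%.
Total: 23.1% + 7.337% + 9.43% = 39.867%.
Rounded: 39.87%.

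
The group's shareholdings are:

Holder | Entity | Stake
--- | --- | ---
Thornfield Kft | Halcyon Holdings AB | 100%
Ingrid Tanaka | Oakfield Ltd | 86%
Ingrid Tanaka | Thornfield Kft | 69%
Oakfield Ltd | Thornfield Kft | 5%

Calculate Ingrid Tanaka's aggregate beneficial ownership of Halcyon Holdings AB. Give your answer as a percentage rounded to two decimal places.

73.30%

Ingrid reaches Halcyon along 2 paths.
Via Oakfield → Thornfield: 86% × 5% × 100% = 4.3%.
Via Thornfield: 69% × 100% = 69%.
Total: 4.3% + 69% = 73.3%.
Rounded: 73.30%.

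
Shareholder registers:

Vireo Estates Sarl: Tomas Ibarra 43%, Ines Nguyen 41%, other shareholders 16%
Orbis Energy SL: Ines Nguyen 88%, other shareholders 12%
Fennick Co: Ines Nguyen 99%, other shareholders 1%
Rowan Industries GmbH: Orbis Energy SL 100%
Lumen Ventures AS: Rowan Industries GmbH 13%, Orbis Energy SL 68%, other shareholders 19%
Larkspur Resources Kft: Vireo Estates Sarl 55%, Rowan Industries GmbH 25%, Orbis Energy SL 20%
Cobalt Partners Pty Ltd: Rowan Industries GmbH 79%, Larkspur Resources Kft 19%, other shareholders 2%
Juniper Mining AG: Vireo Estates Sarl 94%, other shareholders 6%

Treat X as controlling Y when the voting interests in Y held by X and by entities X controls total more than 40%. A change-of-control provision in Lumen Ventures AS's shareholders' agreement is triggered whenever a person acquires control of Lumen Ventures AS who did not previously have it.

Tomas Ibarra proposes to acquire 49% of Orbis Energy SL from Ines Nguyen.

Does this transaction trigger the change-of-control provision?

Yes

The purchase adds only to Tomas's holdings (Ines's stake shrinks), so Tomas is the only person who could newly come to control Lumen.
Tomas holds 43% of Vireo, so Tomas controls Vireo.
Vireo holds 55% of Larkspur, so Tomas controls Larkspur.
Vireo holds 94% of Juniper, so Tomas controls Juniper.
Neither Tomas nor any entity Tomas controls holds any voting interest in Lumen.
So before the transaction, Tomas does not control Lumen.
After the purchase, Tomas holds 49% of Orbis directly, and Ines's stake falls to 39%.
Tomas holds 49% of Orbis, so Tomas controls Orbis.
Orbis holds 100% of Rowan, so Tomas controls Rowan.
Rowan and Orbis together hold 13% + 68% = 81% of Lumen, so Tomas controls Lumen.
Tomas did not control Lumen before and does after, so the clause is triggered.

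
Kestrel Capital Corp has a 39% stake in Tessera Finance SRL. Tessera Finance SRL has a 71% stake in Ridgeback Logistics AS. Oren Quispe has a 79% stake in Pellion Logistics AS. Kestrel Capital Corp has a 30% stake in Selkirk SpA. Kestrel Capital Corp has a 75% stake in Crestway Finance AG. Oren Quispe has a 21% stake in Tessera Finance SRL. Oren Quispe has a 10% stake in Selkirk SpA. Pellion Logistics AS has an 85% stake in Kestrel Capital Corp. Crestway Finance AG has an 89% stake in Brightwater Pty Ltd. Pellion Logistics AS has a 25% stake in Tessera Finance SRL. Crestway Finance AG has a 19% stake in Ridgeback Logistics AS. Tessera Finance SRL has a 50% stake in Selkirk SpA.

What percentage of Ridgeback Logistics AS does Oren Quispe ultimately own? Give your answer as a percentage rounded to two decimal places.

57.10%

Oren reaches Ridgeback along 4 paths.
Via Pellion → Kestrel → Crestway: 79% × 85% × 75% × 19% = 9.568875%.
Via Pellion → Kestrel → Tessera: 79% × 85% × 39% × 71% = 18.593835%.
Via Tessera: 21% × 71% = 14.91%.
Via Pellion → Tessera: 79% × 25% × 71% = 14.0225%.
Total: 9.568875% + 18.593835% + 14.91% + 14.0225% = 57.09521%.
Rounded: 57.10%.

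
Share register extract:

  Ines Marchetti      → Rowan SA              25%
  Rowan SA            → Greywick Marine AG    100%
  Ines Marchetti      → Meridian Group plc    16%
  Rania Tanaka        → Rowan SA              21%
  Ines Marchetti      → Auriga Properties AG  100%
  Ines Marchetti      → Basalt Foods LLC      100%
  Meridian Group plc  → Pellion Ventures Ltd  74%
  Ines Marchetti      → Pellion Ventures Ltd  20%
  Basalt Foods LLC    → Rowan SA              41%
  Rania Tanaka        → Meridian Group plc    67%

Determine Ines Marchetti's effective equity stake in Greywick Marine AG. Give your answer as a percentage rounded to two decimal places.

Ines reaches Greywick along 2 paths.
Via Basalt → Rowan: 100% × 41% × 100% = 41%.
Via Rowan: 25% × 100% = 25%.
Total: 41% + 25% = 66%.
Rounded: 66.00%.

66.00%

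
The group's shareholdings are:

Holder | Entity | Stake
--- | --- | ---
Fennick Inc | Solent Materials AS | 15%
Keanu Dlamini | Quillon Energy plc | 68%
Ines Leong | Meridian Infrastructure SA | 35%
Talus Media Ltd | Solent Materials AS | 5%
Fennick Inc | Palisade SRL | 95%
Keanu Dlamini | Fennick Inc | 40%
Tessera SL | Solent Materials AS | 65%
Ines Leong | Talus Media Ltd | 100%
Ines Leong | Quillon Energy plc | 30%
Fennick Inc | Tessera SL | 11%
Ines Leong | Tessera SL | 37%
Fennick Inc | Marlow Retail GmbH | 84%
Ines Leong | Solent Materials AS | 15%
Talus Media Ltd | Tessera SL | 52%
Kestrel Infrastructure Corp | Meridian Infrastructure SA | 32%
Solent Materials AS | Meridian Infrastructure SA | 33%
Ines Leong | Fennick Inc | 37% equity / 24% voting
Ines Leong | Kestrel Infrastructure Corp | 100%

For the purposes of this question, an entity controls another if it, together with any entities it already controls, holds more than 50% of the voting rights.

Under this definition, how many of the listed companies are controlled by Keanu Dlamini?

1

Keanu holds 68% of Quillon, so Keanu controls Quillon.
No other company's threshold is met.
Keanu controls 1 company.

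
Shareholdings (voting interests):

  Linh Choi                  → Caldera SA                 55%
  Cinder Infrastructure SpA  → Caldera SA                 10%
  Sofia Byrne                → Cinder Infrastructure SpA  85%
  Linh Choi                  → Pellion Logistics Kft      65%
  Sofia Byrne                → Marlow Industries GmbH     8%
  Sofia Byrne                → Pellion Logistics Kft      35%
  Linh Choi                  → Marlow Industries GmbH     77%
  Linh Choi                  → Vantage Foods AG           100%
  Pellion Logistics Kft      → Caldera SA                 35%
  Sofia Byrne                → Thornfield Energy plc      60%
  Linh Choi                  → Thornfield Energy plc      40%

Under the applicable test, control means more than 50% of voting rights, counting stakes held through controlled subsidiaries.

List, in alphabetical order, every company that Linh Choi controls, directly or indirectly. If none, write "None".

Caldera SA, Marlow Industries GmbH, Pellion Logistics Kft, Vantage Foods AG

Linh holds 77% of Marlow, so Linh controls Marlow.
Linh holds 65% of Pellion, so Linh controls Pellion.
Linh holds 100% of Vantage, so Linh controls Vantage.
Pellion and Linh together hold 35% + 55% = 90% of Caldera, so Linh controls Caldera.
No other company's threshold is met.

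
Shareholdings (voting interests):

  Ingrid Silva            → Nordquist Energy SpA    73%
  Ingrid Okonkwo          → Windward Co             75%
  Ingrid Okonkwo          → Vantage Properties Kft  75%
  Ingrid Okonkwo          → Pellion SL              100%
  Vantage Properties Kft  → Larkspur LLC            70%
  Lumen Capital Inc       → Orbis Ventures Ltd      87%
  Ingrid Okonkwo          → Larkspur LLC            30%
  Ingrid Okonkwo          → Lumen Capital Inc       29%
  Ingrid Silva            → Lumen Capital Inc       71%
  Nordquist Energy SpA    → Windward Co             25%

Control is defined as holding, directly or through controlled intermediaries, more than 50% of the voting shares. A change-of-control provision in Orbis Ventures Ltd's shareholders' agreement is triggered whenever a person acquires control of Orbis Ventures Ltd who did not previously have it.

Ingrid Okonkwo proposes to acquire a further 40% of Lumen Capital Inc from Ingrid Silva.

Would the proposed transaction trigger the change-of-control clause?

Yes

The purchase adds only to Ingrid Okonkwo's holdings (Ingrid Silva's stake shrinks), so Ingrid Okonkwo is the only person who could newly come to control Orbis.
Ingrid Okonkwo holds 100% of Pellion, so Ingrid Okonkwo controls Pellion.
Ingrid Okonkwo holds 75% of Vantage, so Ingrid Okonkwo controls Vantage.
Ingrid Okonkwo holds 75% of Windward, so Ingrid Okonkwo controls Windward.
Vantage and Ingrid Okonkwo together hold 70% + 30% = 100% of Larkspur, so Ingrid Okonkwo controls Larkspur.
Neither Ingrid Okonkwo nor any entity Ingrid Okonkwo controls holds any voting interest in Orbis.
So before the transaction, Ingrid Okonkwo does not control Orbis.
After the purchase, Ingrid Okonkwo's direct stake in Lumen rises to 29% + 40% = 69%, and Ingrid Silva's stake falls to 31%.
Ingrid Okonkwo holds 69% of Lumen, so Ingrid Okonkwo controls Lumen.
Lumen holds 87% of Orbis, so Ingrid Okonkwo controls Orbis.
Ingrid Okonkwo did not control Orbis before and does after, so the clause is triggered.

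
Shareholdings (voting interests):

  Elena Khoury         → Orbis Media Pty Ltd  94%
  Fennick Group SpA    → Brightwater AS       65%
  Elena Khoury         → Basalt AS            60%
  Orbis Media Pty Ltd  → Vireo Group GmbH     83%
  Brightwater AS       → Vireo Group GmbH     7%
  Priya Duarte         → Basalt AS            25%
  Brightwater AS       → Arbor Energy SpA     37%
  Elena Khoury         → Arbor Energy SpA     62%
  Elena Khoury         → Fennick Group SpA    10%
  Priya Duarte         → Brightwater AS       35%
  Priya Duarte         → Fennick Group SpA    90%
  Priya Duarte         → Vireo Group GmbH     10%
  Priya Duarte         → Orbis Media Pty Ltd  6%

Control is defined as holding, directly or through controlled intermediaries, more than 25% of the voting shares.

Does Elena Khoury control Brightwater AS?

Elena holds 60% of Basalt, so Elena controls Basalt.
Elena holds 94% of Orbis, so Elena controls Orbis.
Orbis holds 83% of Vireo, so Elena controls Vireo.
Elena holds 62% of Arbor, so Elena controls Arbor.
Neither Elena nor any entity Elena controls holds any voting interest in Brightwater.
So Elena does not control Brightwater.

No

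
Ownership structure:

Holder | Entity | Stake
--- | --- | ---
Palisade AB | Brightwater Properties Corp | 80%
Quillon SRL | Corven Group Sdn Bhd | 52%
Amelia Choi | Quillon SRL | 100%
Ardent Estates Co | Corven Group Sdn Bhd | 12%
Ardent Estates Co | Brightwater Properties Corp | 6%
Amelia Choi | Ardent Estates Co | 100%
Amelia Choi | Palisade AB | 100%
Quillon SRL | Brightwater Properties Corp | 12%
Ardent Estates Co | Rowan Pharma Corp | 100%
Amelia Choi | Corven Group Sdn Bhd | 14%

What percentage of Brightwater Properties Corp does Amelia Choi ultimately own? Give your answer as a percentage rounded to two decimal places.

98.00%

Amelia reaches Brightwater along 3 paths.
Via Quillon: 100% × 12% = 12%.
Via Ardent: 100% × 6% = 6%.
Via Palisade: 100% × 80% = 80%.
Total: 12% + 6% + 80% = 98%.
Rounded: 98.00%.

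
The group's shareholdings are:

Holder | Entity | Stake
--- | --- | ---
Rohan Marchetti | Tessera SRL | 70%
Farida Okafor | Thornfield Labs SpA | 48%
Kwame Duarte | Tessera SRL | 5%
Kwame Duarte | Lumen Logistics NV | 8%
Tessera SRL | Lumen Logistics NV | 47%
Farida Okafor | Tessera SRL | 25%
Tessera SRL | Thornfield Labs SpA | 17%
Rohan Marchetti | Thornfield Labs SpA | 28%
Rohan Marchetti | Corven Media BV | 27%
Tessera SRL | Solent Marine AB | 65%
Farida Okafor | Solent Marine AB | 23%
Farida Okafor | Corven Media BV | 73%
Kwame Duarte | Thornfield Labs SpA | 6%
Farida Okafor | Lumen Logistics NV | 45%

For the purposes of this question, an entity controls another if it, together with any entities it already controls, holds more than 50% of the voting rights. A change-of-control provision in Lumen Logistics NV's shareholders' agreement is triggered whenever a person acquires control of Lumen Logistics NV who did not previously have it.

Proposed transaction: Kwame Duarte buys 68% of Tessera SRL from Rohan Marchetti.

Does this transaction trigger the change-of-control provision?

The purchase adds only to Kwame's holdings (Rohan's stake shrinks), so Kwame is the only person who could newly come to control Lumen.
Kwame's largest direct stake is 8% in Lumen, which does not meet the threshold, so Kwame controls no company.
In Lumen, Kwame's side holds only 8%, not > 50%.
So before the transaction, Kwame does not control Lumen.
After the purchase, Kwame's direct stake in Tessera rises to 5% + 68% = 73%, and Rohan's stake falls to 2%.
Kwame holds 73% of Tessera, so Kwame controls Tessera.
Kwame and Tessera together hold 8% + 47% = 55% of Lumen, so Kwame controls Lumen.
Kwame did not control Lumen before and does after, so the clause is triggered.

Yes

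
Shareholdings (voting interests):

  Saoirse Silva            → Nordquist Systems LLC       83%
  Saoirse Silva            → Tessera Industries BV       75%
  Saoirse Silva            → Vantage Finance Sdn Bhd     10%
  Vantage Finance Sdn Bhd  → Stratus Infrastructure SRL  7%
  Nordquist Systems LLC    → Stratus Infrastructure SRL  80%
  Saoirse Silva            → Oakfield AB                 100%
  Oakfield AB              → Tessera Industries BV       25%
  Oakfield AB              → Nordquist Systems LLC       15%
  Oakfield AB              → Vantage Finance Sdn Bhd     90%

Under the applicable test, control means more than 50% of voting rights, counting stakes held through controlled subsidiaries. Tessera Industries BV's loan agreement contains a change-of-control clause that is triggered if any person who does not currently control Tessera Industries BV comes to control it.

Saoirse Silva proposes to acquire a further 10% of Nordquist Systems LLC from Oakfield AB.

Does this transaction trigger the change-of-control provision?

No

The purchase adds only to Saoirse's holdings (Oakfield's stake shrinks), so Saoirse is the only person who could newly come to control Tessera.
Saoirse holds 100% of Oakfield, so Saoirse controls Oakfield.
Saoirse and Oakfield together hold 75% + 25% = 100% of Tessera, so Saoirse controls Tessera.
So Saoirse already controls Tessera before the transaction.
After the purchase, Saoirse's direct stake in Nordquist rises to 83% + 10% = 93%, and Oakfield's stake falls to 5%.
Saoirse controlled Tessera already, so this is not a new person acquiring control; every other person's position is unchanged or reduced.
No new person acquires control, so the clause is not triggered.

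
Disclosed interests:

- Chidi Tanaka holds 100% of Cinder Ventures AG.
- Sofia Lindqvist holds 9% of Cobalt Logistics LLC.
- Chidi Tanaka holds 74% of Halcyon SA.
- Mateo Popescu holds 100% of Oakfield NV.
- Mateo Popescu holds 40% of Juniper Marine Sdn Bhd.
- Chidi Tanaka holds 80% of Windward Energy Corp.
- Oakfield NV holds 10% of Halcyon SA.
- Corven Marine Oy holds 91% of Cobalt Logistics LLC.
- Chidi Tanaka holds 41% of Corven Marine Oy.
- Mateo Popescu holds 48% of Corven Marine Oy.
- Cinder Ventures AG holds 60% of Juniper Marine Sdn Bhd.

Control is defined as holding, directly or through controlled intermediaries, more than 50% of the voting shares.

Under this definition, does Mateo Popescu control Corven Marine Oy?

Mateo holds 100% of Oakfield, so Mateo controls Oakfield.
In Corven, Mateo's side holds only 48%, not > 50%.
So Mateo does not control Corven.

No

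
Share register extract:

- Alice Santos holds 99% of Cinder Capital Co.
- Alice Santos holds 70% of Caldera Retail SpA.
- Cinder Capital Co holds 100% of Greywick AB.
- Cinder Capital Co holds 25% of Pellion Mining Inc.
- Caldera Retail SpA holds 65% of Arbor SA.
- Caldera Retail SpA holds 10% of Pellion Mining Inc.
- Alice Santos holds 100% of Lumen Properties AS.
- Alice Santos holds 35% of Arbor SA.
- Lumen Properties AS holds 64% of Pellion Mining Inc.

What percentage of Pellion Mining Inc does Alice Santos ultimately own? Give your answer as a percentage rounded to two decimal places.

95.75%

Alice reaches Pellion along 3 paths.
Via Lumen: 100% × 64% = 64%.
Via Caldera: 70% × 10% = 7%.
Via Cinder: 99% × 25% = 24.75%.
Total: 64% + 7% + 24.75% = 95.75%.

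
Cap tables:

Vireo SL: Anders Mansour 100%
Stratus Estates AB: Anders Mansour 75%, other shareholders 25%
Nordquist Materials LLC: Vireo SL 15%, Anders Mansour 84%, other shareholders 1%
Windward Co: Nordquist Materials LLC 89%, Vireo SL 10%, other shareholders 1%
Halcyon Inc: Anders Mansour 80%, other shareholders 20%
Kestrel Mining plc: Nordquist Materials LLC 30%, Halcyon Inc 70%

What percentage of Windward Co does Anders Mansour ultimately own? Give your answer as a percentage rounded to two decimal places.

98.11%

Anders reaches Windward along 3 paths.
Via Vireo → Nordquist: 100% × 15% × 89% = 13.35%.
Via Nordquist: 84% × 89% = 74.76%.
Via Vireo: 100% × 10% = 10%.
Total: 13.35% + 74.76% + 10% = 98.11%.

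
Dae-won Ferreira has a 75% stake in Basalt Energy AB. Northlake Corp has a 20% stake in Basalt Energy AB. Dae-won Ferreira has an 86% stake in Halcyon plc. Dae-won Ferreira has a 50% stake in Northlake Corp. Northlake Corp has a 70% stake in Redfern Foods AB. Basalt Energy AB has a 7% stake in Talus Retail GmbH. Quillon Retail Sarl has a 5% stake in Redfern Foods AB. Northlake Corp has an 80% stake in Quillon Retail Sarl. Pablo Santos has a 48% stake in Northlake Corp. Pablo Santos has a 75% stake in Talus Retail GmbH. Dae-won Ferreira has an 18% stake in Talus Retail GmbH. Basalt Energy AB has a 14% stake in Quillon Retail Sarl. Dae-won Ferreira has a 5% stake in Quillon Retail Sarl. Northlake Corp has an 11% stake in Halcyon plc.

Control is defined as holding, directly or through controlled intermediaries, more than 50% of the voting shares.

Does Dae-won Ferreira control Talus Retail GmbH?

Dae-won holds 75% of Basalt, so Dae-won controls Basalt.
Dae-won holds 86% of Halcyon, so Dae-won controls Halcyon.
In Talus, Dae-won's side holds only 7% + 18% = 25%, not > 50%.
So Dae-won does not control Talus.

No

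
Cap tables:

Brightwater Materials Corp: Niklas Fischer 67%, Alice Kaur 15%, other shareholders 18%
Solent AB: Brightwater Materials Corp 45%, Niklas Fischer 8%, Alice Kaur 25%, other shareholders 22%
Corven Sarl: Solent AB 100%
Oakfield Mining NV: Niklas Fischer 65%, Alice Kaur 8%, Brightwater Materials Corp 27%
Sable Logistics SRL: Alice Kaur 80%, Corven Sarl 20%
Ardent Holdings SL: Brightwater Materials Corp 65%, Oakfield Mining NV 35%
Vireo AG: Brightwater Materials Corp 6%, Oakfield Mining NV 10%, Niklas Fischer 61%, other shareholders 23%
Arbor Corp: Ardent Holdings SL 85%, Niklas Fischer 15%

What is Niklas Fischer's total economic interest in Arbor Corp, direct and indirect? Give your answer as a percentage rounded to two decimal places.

Niklas reaches Arbor along 4 paths.
Via Brightwater → Ardent: 67% × 65% × 85% = 37.0175%.
Via Oakfield → Ardent: 65% × 35% × 85% = 19.3375%.
Via Brightwater → Oakfield → Ardent: 67% × 27% × 35% × 85% = 5.381775%.
Direct stake: 15% = 15%.
Total: 37.0175% + 19.3375% + 5.381775% + 15% = 76.736775%.
Rounded: 76.74%.

76.74%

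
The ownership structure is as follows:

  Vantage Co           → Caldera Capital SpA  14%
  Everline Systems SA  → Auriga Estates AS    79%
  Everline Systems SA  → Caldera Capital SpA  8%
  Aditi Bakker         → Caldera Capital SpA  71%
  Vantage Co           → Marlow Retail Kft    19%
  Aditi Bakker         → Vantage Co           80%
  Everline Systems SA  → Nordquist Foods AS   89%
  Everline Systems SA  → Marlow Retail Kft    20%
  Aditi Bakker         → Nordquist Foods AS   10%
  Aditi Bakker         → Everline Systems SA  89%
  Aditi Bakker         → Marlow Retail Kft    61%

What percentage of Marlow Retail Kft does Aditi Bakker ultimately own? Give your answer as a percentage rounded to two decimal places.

Aditi reaches Marlow along 3 paths.
Via Vantage: 80% × 19% = 15.2%.
Direct stake: 61% = 61%.
Via Everline: 89% × 20% = 17.8%.
Total: 15.2% + 61% + 17.8% = 94%.
Rounded: 94.00%.

94.00%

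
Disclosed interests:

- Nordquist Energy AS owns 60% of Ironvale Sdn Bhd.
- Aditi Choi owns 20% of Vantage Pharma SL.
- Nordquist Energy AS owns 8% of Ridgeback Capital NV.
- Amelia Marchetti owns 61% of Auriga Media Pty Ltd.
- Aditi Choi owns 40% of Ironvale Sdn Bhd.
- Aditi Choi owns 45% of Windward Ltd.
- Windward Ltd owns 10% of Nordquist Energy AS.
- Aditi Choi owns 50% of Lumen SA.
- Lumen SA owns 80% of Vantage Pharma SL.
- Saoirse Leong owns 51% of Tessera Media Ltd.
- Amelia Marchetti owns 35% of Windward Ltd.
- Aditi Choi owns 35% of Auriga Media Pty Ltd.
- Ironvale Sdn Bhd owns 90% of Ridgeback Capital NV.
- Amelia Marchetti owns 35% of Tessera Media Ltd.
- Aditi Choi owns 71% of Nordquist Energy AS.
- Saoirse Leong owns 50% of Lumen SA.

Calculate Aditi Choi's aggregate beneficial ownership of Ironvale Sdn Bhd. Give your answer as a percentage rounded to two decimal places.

Aditi reaches Ironvale along 3 paths.
Via Nordquist: 71% × 60% = 42.6%.
Via Windward → Nordquist: 45% × 10% × 60% = 2.7%.
Direct stake: 40% = 40%.
Total: 42.6% + 2.7% + 40% = 85.3%.
Rounded: 85.30%.

85.30%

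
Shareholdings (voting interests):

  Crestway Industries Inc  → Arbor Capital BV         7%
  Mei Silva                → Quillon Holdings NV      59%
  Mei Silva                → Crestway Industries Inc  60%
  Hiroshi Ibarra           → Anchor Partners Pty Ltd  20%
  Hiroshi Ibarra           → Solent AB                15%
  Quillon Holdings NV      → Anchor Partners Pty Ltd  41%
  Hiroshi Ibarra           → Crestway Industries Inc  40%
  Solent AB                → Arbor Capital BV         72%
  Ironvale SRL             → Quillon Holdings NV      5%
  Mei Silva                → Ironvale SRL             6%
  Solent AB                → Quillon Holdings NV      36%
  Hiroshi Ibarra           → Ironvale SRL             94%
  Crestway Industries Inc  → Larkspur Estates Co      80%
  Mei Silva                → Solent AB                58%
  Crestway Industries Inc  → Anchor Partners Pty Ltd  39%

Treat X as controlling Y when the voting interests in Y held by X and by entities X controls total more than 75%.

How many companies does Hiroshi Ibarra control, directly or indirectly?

Hiroshi holds 94% of Ironvale, so Hiroshi controls Ironvale.
No other company's threshold is met.
Hiroshi controls 1 company.

1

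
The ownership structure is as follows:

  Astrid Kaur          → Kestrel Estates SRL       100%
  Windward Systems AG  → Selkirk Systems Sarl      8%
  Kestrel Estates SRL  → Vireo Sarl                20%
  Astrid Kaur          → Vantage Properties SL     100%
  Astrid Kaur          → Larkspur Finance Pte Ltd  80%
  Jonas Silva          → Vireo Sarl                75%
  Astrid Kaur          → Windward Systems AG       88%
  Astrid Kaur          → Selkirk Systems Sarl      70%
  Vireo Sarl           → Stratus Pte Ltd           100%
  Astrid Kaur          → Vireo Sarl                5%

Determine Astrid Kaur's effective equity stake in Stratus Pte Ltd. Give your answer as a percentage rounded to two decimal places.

25.00%

Astrid reaches Stratus along 2 paths.
Via Vireo: 5% × 100% = 5%.
Via Kestrel → Vireo: 100% × 20% × 100% = 20%.
Total: 5% + 20% = 25%.
Rounded: 25.00%.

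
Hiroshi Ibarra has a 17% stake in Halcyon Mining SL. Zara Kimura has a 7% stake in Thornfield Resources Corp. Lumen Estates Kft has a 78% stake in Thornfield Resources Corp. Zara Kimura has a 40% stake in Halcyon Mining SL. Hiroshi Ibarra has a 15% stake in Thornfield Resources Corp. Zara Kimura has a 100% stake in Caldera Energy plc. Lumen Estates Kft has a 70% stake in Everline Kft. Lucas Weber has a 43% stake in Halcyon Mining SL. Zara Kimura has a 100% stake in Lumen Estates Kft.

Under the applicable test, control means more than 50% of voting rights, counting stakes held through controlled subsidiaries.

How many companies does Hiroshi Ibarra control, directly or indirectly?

Hiroshi's largest direct stake is 17% in Halcyon, which does not meet the threshold.
Hiroshi controls 0 companies.

0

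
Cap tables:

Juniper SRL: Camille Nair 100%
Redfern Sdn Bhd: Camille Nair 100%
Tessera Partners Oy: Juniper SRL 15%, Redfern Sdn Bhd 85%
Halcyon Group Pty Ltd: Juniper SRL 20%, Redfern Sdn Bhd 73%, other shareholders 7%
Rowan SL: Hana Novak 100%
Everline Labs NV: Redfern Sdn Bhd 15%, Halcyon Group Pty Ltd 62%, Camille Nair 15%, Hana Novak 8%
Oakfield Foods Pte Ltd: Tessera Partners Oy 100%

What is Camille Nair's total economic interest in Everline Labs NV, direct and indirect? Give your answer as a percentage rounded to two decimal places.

Camille reaches Everline along 4 paths.
Via Redfern: 100% × 15% = 15%.
Via Juniper → Halcyon: 100% × 20% × 62% = 12.4%.
Via Redfern → Halcyon: 100% × 73% × 62% = 45.26%.
Direct stake: 15% = 15%.
Total: 15% + 12.4% + 45.26% + 15% = 87.66%.

87.66%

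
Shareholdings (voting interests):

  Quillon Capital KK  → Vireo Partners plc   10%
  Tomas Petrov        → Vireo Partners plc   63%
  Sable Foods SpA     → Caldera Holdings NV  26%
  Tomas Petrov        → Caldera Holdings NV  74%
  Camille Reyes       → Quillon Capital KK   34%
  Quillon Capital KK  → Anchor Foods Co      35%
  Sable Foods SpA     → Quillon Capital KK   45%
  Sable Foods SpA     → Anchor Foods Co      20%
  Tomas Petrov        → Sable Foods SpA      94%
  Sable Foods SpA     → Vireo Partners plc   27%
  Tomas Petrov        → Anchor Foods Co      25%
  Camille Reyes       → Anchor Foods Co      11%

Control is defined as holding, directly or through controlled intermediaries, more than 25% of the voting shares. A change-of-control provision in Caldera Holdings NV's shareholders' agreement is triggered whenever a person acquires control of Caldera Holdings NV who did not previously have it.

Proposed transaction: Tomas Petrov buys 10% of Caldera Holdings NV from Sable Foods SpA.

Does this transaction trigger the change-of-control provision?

The purchase adds only to Tomas's holdings (Sable's stake shrinks), so Tomas is the only person who could newly come to control Caldera.
Tomas holds 94% of Sable, so Tomas controls Sable.
Sable and Tomas together hold 26% + 74% = 100% of Caldera, so Tomas controls Caldera.
So Tomas already controls Caldera before the transaction.
After the purchase, Tomas's direct stake in Caldera rises to 74% + 10% = 84%, and Sable's stake falls to 16%.
Tomas controlled Caldera already, so this is not a new person acquiring control; every other person's position is unchanged or reduced.
No new person acquires control, so the clause is not triggered.

No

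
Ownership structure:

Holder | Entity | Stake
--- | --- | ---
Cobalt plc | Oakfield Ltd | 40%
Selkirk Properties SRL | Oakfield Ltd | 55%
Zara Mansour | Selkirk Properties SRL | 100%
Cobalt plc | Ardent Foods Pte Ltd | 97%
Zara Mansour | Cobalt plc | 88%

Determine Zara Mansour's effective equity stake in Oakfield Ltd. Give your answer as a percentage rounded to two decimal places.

Zara reaches Oakfield along 2 paths.
Via Cobalt: 88% × 40% = 35.2%.
Via Selkirk: 100% × 55% = 55%.
Total: 35.2% + 55% = 90.2%.
Rounded: 90.20%.

90.20%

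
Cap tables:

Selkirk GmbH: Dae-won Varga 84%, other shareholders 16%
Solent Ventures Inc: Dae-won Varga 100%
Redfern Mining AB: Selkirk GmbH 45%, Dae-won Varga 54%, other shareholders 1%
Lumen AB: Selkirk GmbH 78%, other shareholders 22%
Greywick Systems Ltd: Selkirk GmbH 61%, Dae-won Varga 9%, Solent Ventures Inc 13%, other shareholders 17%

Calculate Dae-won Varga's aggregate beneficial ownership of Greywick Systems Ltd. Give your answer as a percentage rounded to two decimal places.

73.24%

Dae-won reaches Greywick along 3 paths.
Via Selkirk: 84% × 61% = 51.24%.
Direct stake: 9% = 9%.
Via Solent: 100% × 13% = 13%.
Total: 51.24% + 9% + 13% = 73.24%.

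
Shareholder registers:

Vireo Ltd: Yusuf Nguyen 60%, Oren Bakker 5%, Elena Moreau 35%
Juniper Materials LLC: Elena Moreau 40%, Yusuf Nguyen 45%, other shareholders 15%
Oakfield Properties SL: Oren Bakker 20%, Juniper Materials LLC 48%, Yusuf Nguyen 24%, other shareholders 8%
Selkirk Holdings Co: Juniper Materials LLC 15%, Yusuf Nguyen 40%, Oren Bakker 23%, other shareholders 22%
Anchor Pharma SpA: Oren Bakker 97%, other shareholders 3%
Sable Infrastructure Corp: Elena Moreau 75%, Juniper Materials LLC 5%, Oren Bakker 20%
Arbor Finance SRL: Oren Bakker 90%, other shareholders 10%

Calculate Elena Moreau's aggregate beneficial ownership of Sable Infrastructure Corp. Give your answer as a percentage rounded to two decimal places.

77.00%

Elena reaches Sable along 2 paths.
Direct stake: 75% = 75%.
Via Juniper: 40% × 5% = 2%.
Total: 75% + 2% = 77%.
Rounded: 77.00%.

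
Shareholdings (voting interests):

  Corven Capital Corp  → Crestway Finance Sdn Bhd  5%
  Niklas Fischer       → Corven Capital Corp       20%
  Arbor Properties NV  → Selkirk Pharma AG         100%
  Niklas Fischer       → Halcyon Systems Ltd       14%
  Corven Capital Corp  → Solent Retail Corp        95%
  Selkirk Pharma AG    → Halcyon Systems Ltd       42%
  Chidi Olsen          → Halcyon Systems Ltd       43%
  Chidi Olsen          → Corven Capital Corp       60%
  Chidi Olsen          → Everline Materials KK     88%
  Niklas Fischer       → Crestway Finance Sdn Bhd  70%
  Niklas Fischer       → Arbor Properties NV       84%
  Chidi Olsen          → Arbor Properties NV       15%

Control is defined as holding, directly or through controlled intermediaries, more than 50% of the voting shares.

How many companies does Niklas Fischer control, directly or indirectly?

4

Niklas holds 84% of Arbor, so Niklas controls Arbor.
Arbor holds 100% of Selkirk, so Niklas controls Selkirk.
Selkirk and Niklas together hold 42% + 14% = 56% of Halcyon, so Niklas controls Halcyon.
Niklas holds 70% of Crestway, so Niklas controls Crestway.
No other company's threshold is met.
Niklas controls 4 companies.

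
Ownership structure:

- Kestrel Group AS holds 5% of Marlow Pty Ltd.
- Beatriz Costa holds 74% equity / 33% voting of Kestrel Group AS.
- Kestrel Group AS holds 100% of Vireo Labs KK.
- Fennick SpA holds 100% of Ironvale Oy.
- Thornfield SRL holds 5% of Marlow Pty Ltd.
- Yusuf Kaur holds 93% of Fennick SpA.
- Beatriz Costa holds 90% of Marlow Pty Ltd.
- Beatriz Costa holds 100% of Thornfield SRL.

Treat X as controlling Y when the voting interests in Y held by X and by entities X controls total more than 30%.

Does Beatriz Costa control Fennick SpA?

No

Beatriz holds 100% of Thornfield, so Beatriz controls Thornfield.
Beatriz holds 33% of Kestrel, so Beatriz controls Kestrel.
Kestrel and Beatriz and Thornfield together hold 5% + 90% + 5% = 100% of Marlow, so Beatriz controls Marlow.
Kestrel holds 100% of Vireo, so Beatriz controls Vireo.
Neither Beatriz nor any entity Beatriz controls holds any voting interest in Fennick.
So Beatriz does not control Fennick.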